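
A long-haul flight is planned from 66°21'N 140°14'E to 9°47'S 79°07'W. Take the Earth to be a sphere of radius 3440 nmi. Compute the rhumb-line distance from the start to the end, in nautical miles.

Rhumb course C = atan2(Δλ, Δψ) with Δψ = ln[tan(π/4+φ₂/2)/tan(π/4+φ₁/2)] = -1.7353, Δλ = +2.4548 → C = 125.26°
d = R·|Δφ| / |cos C| = 3440·1.32878 / 0.57723 = 7919 nmi

7919 nmi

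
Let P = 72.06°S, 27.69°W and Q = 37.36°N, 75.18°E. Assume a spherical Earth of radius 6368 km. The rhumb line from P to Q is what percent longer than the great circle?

3.6%

Great circle: σ = 2.2547 rad → d_gc = Rσ = 14358.1 km
Rhumb: Δφ = +1.9097, Δλ = +1.7954, Δψ = +2.5500, q = Δφ/Δψ = 0.7489 → d_rh = R√(Δφ²+q²Δλ²) = 14873.2 km
Excess = (14873.2 − 14358.1) / 14358.1 = 515.1 / 14358.1 = 3.59% ≈ 3.6%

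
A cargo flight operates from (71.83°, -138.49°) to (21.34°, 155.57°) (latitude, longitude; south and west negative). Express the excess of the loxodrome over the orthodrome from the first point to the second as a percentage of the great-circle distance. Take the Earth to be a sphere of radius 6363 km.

3.3%

Great circle: σ = 1.0881 rad → d_gc = Rσ = 6923.6 km
Rhumb: Δφ = -0.8812, Δλ = -1.1509, Δψ = -1.4518, q = Δφ/Δψ = 0.6070 → d_rh = R√(Δφ²+q²Δλ²) = 7155.3 km
Excess = (7155.3 − 6923.6) / 6923.6 = 231.7 / 6923.6 = 3.347% ≈ 3.3%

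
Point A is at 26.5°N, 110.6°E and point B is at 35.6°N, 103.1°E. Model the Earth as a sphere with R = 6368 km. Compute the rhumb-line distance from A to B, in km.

Δψ = ln[tan(π/4+φ₂/2)/tan(π/4+φ₁/2)] = +0.1857;  Δφ = +0.1588 rad,  Δλ = -0.1309 rad
q = Δφ/Δψ = 0.8552
d = R·√(Δφ² + q²Δλ²) = 6368·0.19431 = 1237 km

1237 km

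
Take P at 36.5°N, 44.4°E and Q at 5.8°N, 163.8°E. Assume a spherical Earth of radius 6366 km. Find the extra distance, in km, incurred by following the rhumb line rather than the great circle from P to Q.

489 km

Great circle: cos σ = sin φ₁ sin φ₂ + cos φ₁ cos φ₂ cos Δλ,  σ = 1.9097 rad → d_gc = 12157.4 km
Rhumb line: Δψ = -0.5837, q = Δφ/Δψ = 0.9180, d_rh = R√(Δφ²+q²Δλ²) = 12646.8 km
Excess = 12646.8 − 12157.4 = 489.4 ≈ 489 km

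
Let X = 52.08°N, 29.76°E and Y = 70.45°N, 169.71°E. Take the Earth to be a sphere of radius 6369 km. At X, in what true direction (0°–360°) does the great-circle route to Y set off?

N = sin Δλ·cos φ₂ = +0.2153;  D = cos φ₁ sin φ₂ − sin φ₁ cos φ₂ cos Δλ = +0.7812
initial course = atan2(N, D) = 15.41°

15.4°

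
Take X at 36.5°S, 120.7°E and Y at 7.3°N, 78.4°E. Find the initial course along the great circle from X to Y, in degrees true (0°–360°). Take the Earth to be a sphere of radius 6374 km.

N = sin Δλ·cos φ₂ = -0.6676;  D = cos φ₁ sin φ₂ − sin φ₁ cos φ₂ cos Δλ = +0.5385
initial course = atan2(N, D) = 308.89°

308.9°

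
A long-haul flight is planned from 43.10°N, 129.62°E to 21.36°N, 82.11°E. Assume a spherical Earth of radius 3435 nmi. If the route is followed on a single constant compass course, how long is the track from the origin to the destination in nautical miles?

2716 nmi

Rhumb course C = atan2(Δλ, Δψ) with Δψ = ln[tan(π/4+φ₂/2)/tan(π/4+φ₁/2)] = -0.4535, Δλ = -0.8292 → C = 241.33°
d = R·|Δφ| / |cos C| = 3435·0.37943 / 0.47982 = 2716 nmi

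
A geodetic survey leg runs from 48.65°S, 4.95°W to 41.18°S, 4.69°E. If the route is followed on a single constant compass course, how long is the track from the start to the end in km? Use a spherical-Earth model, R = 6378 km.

Δψ = ln[tan(π/4+φ₂/2)/tan(π/4+φ₁/2)] = +0.1845;  Δφ = +0.1304 rad,  Δλ = +0.1682 rad
q = Δφ/Δψ = 0.7067
d = R·√(Δφ² + q²Δλ²) = 6378·0.17645 = 1125 km

1125 km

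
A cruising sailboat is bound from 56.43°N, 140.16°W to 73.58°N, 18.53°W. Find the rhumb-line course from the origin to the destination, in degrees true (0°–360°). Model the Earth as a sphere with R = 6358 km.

70.8°

Δψ = ln[tan(π/4+φ₂/2)/tan(π/4+φ₁/2)] = +0.7374
Δλ = +2.1228 rad (taken the short way round)
course = atan2(Δλ, Δψ) = 70.84°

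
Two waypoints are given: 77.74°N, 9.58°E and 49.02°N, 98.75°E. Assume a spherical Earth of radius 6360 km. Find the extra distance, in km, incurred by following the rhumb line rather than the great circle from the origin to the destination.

Great circle: cos σ = sin φ₁ sin φ₂ + cos φ₁ cos φ₂ cos Δλ,  σ = 0.7381 rad → d_gc = 4694.4 km
Rhumb line: Δψ = -1.2469, q = Δφ/Δψ = 0.4020, d_rh = R√(Δφ²+q²Δλ²) = 5098.8 km
Excess = 5098.8 − 4694.4 = 404.4 ≈ 404 km

404 km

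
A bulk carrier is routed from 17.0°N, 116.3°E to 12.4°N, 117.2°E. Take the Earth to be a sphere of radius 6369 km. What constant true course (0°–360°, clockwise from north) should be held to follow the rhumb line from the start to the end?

169.3°

Δψ = ln[tan(π/4+φ₂/2)/tan(π/4+φ₁/2)] = -0.0830
Δλ = +0.0157 rad (taken the short way round)
course = atan2(Δλ, Δψ) = 169.29°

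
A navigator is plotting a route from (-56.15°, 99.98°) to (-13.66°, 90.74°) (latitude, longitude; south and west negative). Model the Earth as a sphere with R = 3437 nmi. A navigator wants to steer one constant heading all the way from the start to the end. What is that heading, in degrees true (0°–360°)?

Meridional parts: M(φ₁)=-1.1897, M(φ₂)=-0.2407 → ΔM = +0.9490;  Δλ = -0.1613 rad
tan C = Δλ / ΔM = -0.1699 → C = 350.36°

350.4°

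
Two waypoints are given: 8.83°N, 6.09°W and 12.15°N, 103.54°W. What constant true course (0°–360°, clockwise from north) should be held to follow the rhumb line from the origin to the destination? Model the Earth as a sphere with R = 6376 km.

Δψ = ln[tan(π/4+φ₂/2)/tan(π/4+φ₁/2)] = +0.0589
Δλ = -1.7008 rad (taken the short way round)
course = atan2(Δλ, Δψ) = 271.98°

272.0°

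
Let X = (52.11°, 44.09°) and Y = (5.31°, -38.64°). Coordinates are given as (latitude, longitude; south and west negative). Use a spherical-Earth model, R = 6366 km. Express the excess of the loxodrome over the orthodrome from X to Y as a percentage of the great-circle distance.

2.7%

Great circle: σ = 1.4198 rad → d_gc = Rσ = 9038.5 km
Rhumb: Δφ = -0.8168, Δλ = -1.4439, Δψ = -0.9765, q = Δφ/Δψ = 0.8365 → d_rh = R√(Δφ²+q²Δλ²) = 9282.2 km
Excess = (9282.2 − 9038.5) / 9038.5 = 243.7 / 9038.5 = 2.70% ≈ 2.7%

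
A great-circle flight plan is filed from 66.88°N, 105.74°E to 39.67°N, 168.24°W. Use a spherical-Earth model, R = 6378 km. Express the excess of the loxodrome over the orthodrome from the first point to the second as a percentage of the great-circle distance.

6.9%

Great circle: σ = 0.9172 rad → d_gc = Rσ = 5849.7 km
Rhumb: Δφ = -0.4749, Δλ = +1.5013, Δψ = -0.8316, q = Δφ/Δψ = 0.5711 → d_rh = R√(Δφ²+q²Δλ²) = 6251.3 km
Excess = (6251.3 − 5849.7) / 5849.7 = 401.6 / 5849.7 = 6.87% ≈ 6.9%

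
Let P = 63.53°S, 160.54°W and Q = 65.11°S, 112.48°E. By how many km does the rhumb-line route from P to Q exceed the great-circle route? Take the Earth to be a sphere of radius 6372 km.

Great circle: cos σ = sin φ₁ sin φ₂ + cos φ₁ cos φ₂ cos Δλ,  σ = 0.6060 rad → d_gc = 3861.7 km
Rhumb line: Δψ = -0.0637, q = Δφ/Δψ = 0.4332, d_rh = R√(Δφ²+q²Δλ²) = 4194.3 km
Excess = 4194.3 − 3861.7 = 332.6 ≈ 333 km

333 km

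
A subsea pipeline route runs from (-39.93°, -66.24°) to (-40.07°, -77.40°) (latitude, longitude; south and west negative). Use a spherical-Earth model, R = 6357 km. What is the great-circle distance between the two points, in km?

Haversine: a = sin²(Δφ/2)+cos φ₁ cos φ₂ sin²(Δλ/2) = 0.00555;  σ = 2·atan2(√a,√(1−a))
σ = 8.545° → d = Rσ = 6357·0.14913 = 948 km

948 km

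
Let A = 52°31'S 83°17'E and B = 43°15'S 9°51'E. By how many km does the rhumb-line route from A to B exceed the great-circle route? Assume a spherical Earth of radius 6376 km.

223 km

Great circle: cos σ = sin φ₁ sin φ₂ + cos φ₁ cos φ₂ cos Δλ,  σ = 0.8365 rad → d_gc = 5333.3 km
Rhumb line: Δψ = +0.2421, q = Δφ/Δψ = 0.6681, d_rh = R√(Δφ²+q²Δλ²) = 5556.2 km
Excess = 5556.2 − 5333.3 = 222.9 ≈ 223 km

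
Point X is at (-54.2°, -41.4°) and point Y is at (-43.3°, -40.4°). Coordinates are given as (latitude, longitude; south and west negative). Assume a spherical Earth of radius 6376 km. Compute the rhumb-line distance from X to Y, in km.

1215 km

Δψ = ln[tan(π/4+φ₂/2)/tan(π/4+φ₁/2)] = +0.2901;  Δφ = +0.1902 rad,  Δλ = +0.0175 rad
q = Δφ/Δψ = 0.6557
d = R·√(Δφ² + q²Δλ²) = 6376·0.19058 = 1215 km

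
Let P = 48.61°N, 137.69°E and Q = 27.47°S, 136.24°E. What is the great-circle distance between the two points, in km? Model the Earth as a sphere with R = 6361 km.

cos σ = sin φ₁ sin φ₂ + cos φ₁ cos φ₂ cos Δλ
      = sin(48.61°)sin(-27.47°) + cos(48.61°)cos(-27.47°)cos(-1.45°) = 0.2404
σ = 76.091° → d = Rσ = 6361·1.32804 = 8448 km

8448 km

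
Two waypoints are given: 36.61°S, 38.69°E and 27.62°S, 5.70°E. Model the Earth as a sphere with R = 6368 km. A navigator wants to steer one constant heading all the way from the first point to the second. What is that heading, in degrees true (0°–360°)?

Meridional parts: M(φ₁)=-0.6875, M(φ₂)=-0.5019 → ΔM = +0.1856;  Δλ = -0.5758 rad
tan C = Δλ / ΔM = -3.1024 → C = 287.87°

287.9°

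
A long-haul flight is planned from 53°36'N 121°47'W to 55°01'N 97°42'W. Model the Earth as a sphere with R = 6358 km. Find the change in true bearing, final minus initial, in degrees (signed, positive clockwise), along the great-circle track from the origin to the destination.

Initial bearing θ₁ = atan2(sin Δλ cos φ₂, cos φ₁ sin φ₂ − sin φ₁ cos φ₂ cos Δλ) = 74.50°
Final bearing θ₂ = (initial bearing from the destination back to the start) + 180° = 94.16°
Δθ = θ₂ − θ₁ = +19.7°

+19.7°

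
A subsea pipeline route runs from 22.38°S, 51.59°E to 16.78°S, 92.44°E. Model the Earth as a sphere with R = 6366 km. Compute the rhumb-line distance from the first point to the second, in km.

Δψ = ln[tan(π/4+φ₂/2)/tan(π/4+φ₁/2)] = +0.1038;  Δφ = +0.0977 rad,  Δλ = +0.7130 rad
q = Δφ/Δψ = 0.9417
d = R·√(Δφ² + q²Δλ²) = 6366·0.67848 = 4319 km

4319 km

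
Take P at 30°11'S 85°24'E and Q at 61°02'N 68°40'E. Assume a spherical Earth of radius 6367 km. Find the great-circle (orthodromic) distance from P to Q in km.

10249 km

cos σ = sin φ₁ sin φ₂ + cos φ₁ cos φ₂ cos Δλ
      = sin(-30.18°)sin(61.03°) + cos(-30.18°)cos(61.03°)cos(-16.73°) = -0.0390
σ = 92.233° → d = Rσ = 6367·1.60977 = 10249 km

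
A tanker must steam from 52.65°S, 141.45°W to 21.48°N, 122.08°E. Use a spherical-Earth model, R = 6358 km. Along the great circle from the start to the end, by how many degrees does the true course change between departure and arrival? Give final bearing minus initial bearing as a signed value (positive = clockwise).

Initial bearing θ₁ = atan2(sin Δλ cos φ₂, cos φ₁ sin φ₂ − sin φ₁ cos φ₂ cos Δλ) = 278.54°
Final bearing θ₂ = (initial bearing from the destination back to the start) + 180° = 319.85°
Δθ = θ₂ − θ₁ = +41.3°

+41.3°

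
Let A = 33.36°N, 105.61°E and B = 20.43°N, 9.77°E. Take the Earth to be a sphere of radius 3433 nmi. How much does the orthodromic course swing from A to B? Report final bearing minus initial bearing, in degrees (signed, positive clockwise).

Initial bearing θ₁ = atan2(sin Δλ cos φ₂, cos φ₁ sin φ₂ − sin φ₁ cos φ₂ cos Δλ) = 290.25°
Final bearing θ₂ = (initial bearing from the destination back to the start) + 180° = 236.74°
Δθ = θ₂ − θ₁ = -53.5°

-53.5°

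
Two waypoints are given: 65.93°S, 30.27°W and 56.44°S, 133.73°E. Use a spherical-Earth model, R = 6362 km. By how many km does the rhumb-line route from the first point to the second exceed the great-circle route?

Great circle: cos σ = sin φ₁ sin φ₂ + cos φ₁ cos φ₂ cos Δλ,  σ = 0.9955 rad → d_gc = 6333.1 km
Rhumb line: Δψ = +0.3467, q = Δφ/Δψ = 0.4778, d_rh = R√(Δφ²+q²Δλ²) = 8763.7 km
Excess = 8763.7 − 6333.1 = 2430.6 ≈ 2431 km

2431 km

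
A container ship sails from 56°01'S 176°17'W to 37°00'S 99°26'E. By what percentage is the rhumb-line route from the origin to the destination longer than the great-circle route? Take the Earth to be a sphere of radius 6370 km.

5.5%

Great circle: σ = 0.9962 rad → d_gc = Rσ = 6345.8 km
Rhumb: Δφ = +0.3319, Δλ = -1.4710, Δψ = +0.4896, q = Δφ/Δψ = 0.6779 → d_rh = R√(Δφ²+q²Δλ²) = 6695.1 km
Excess = (6695.1 − 6345.8) / 6345.8 = 349.3 / 6345.8 = 5.50% ≈ 5.5%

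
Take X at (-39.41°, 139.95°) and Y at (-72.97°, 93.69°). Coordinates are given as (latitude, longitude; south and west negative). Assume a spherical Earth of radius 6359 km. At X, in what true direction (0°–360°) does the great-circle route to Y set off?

199.1°

N = sin Δλ·cos φ₂ = -0.2116;  D = cos φ₁ sin φ₂ − sin φ₁ cos φ₂ cos Δλ = -0.6102
initial course = atan2(N, D) = 199.12°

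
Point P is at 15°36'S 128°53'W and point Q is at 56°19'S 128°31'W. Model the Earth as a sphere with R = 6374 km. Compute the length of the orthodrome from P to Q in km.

4530 km

cos σ = sin φ₁ sin φ₂ + cos φ₁ cos φ₂ cos Δλ
      = sin(-15.60°)sin(-56.32°) + cos(-15.60°)cos(-56.32°)cos(0.37°) = 0.7579
σ = 40.718° → d = Rσ = 6374·0.71066 = 4530 km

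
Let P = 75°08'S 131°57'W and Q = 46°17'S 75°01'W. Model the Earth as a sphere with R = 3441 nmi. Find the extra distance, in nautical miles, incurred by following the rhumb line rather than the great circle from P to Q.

Great circle: cos σ = sin φ₁ sin φ₂ + cos φ₁ cos φ₂ cos Δλ,  σ = 0.6513 rad → d_gc = 2241.0 nmi
Rhumb line: Δψ = +1.1232, q = Δφ/Δψ = 0.4483, d_rh = R√(Δφ²+q²Δλ²) = 2313.3 nmi
Excess = 2313.3 − 2241.0 = 72.3 ≈ 72 nmi

72 nmi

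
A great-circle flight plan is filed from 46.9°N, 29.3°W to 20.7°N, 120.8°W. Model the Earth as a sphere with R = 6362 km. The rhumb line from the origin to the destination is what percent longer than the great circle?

Great circle: σ = 1.3270 rad → d_gc = Rσ = 8442.5 km
Rhumb: Δφ = -0.4573, Δλ = -1.5970, Δψ = -0.5597, q = Δφ/Δψ = 0.8171 → d_rh = R√(Δφ²+q²Δλ²) = 8796.2 km
Excess = (8796.2 − 8442.5) / 8442.5 = 353.7 / 8442.5 = 4.19% ≈ 4.2%

4.2%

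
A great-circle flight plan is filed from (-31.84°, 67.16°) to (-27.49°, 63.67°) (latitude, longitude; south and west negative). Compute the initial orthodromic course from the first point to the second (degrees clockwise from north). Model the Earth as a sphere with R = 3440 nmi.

θ = atan2( sin Δλ·cos φ₂ ,  cos φ₁ sin φ₂ − sin φ₁ cos φ₂ cos Δλ )
  = atan2(-0.0540, +0.0750) = 324.24°

324.2°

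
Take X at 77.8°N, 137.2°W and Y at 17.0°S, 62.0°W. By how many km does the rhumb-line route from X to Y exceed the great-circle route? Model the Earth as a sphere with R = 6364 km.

354 km

Great circle: cos σ = sin φ₁ sin φ₂ + cos φ₁ cos φ₂ cos Δλ,  σ = 1.8071 rad → d_gc = 11500.6 km
Rhumb line: Δψ = -2.5373, q = Δφ/Δψ = 0.6521, d_rh = R√(Δφ²+q²Δλ²) = 11855.0 km
Excess = 11855.0 − 11500.6 = 354.4 ≈ 354 km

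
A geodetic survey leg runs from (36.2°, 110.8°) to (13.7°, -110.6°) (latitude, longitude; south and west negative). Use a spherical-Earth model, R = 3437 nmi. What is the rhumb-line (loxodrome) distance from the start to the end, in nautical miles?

7589 nmi

Rhumb course C = atan2(Δλ, Δψ) with Δψ = ln[tan(π/4+φ₂/2)/tan(π/4+φ₁/2)] = -0.4372, Δλ = +2.4190 → C = 100.24°
d = R·|Δφ| / |cos C| = 3437·0.39270 / 0.17784 = 7589 nmi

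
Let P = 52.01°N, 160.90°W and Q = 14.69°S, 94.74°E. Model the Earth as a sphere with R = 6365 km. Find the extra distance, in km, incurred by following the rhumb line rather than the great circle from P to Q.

334 km

Great circle: cos σ = sin φ₁ sin φ₂ + cos φ₁ cos φ₂ cos Δλ,  σ = 1.9257 rad → d_gc = 12257.3 km
Rhumb line: Δψ = -1.3257, q = Δφ/Δψ = 0.8781, d_rh = R√(Δφ²+q²Δλ²) = 12591.6 km
Excess = 12591.6 − 12257.3 = 334.3 ≈ 334 km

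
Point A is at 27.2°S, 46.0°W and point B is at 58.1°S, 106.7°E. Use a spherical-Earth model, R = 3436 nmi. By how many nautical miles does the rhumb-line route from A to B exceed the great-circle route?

Great circle: cos σ = sin φ₁ sin φ₂ + cos φ₁ cos φ₂ cos Δλ,  σ = 1.6004 rad → d_gc = 5498.9 nmi
Rhumb line: Δψ = -0.7588, q = Δφ/Δψ = 0.7107, d_rh = R√(Δφ²+q²Δλ²) = 6766.9 nmi
Excess = 6766.9 − 5498.9 = 1268.0 ≈ 1268 nmi

1268 nmi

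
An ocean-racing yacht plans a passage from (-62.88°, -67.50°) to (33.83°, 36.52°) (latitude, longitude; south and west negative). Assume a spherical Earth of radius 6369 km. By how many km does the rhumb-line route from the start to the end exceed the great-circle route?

Great circle: cos σ = sin φ₁ sin φ₂ + cos φ₁ cos φ₂ cos Δλ,  σ = 2.1985 rad → d_gc = 14002.0 km
Rhumb line: Δψ = +2.0503, q = Δφ/Δψ = 0.8233, d_rh = R√(Δφ²+q²Δλ²) = 14359.1 km
Excess = 14359.1 − 14002.0 = 357.1 ≈ 357 km

357 km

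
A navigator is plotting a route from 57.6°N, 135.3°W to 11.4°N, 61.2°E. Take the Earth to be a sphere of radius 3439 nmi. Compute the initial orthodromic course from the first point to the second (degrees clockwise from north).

N = sin Δλ·cos φ₂ = -0.2784;  D = cos φ₁ sin φ₂ − sin φ₁ cos φ₂ cos Δλ = +0.8995
initial course = atan2(N, D) = 342.80°

342.8°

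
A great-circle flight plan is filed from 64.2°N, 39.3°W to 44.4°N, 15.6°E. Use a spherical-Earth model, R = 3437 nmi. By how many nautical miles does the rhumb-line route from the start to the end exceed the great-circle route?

58 nmi

Great circle: cos σ = sin φ₁ sin φ₂ + cos φ₁ cos φ₂ cos Δλ,  σ = 0.6288 rad → d_gc = 2161.2 nmi
Rhumb line: Δψ = -0.6073, q = Δφ/Δψ = 0.5691, d_rh = R√(Δφ²+q²Δλ²) = 2218.8 nmi
Excess = 2218.8 − 2161.2 = 57.6 ≈ 58 nmi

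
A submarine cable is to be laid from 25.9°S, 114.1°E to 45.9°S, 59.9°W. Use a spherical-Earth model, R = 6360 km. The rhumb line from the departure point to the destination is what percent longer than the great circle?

Great circle: σ = 1.8848 rad → d_gc = Rσ = 11987.6 km
Rhumb: Δφ = -0.3491, Δλ = -3.0369, Δψ = -0.4355, q = Δφ/Δψ = 0.8015 → d_rh = R√(Δφ²+q²Δλ²) = 15639.7 km
Excess = (15639.7 − 11987.6) / 11987.6 = 3652.1 / 11987.6 = 30.47% ≈ 30.5%

30.5%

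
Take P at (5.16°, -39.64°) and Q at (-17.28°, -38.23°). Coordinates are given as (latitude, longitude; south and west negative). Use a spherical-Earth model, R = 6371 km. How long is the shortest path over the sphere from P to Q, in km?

cos σ = sin φ₁ sin φ₂ + cos φ₁ cos φ₂ cos Δλ
      = sin(5.16°)sin(-17.28°) + cos(5.16°)cos(-17.28°)cos(1.41°) = 0.9240
σ = 22.483° → d = Rσ = 6371·0.39241 = 2500 km

2500 km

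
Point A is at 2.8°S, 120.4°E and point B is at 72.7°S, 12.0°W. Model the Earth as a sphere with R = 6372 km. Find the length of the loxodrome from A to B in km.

12504 km

Rhumb course C = atan2(Δλ, Δψ) with Δψ = ln[tan(π/4+φ₂/2)/tan(π/4+φ₁/2)] = -1.8341, Δλ = -2.3108 → C = 231.56°
d = R·|Δφ| / |cos C| = 6372·1.21999 / 0.62169 = 12504 km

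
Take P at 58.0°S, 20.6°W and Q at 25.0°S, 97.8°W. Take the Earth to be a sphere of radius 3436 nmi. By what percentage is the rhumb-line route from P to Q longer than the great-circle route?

3.9%

Great circle: σ = 1.0874 rad → d_gc = Rσ = 3736.2 nmi
Rhumb: Δφ = +0.5760, Δλ = -1.3474, Δψ = +0.7983, q = Δφ/Δψ = 0.7215 → d_rh = R√(Δφ²+q²Δλ²) = 3882.5 nmi
Excess = (3882.5 − 3736.2) / 3736.2 = 146.3 / 3736.2 = 3.92% ≈ 3.9%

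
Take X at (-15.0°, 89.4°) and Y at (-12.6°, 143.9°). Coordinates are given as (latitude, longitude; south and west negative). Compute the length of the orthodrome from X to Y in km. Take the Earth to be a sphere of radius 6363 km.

5870 km

Haversine: a = sin²(Δφ/2)+cos φ₁ cos φ₂ sin²(Δλ/2) = 0.19807;  σ = 2·atan2(√a,√(1−a))
σ = 52.853° → d = Rσ = 6363·0.92245 = 5870 km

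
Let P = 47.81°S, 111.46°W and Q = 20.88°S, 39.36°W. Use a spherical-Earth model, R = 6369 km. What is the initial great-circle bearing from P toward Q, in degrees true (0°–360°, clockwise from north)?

91.7°

N = sin Δλ·cos φ₂ = +0.8891;  D = cos φ₁ sin φ₂ − sin φ₁ cos φ₂ cos Δλ = -0.0266
initial course = atan2(N, D) = 91.71°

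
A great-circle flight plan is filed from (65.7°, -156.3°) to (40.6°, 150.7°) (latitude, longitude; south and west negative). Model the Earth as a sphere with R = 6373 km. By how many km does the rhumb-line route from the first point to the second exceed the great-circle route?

104 km

Great circle: cos σ = sin φ₁ sin φ₂ + cos φ₁ cos φ₂ cos Δλ,  σ = 0.6743 rad → d_gc = 4297.2 km
Rhumb line: Δψ = -0.7591, q = Δφ/Δψ = 0.5771, d_rh = R√(Δφ²+q²Δλ²) = 4401.0 km
Excess = 4401.0 − 4297.2 = 103.8 ≈ 104 km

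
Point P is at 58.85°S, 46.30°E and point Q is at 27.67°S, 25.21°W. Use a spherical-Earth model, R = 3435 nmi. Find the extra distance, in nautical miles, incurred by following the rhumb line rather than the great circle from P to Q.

120 nmi

Great circle: cos σ = sin φ₁ sin φ₂ + cos φ₁ cos φ₂ cos Δλ,  σ = 0.9971 rad → d_gc = 3425.2 nmi
Rhumb line: Δψ = +0.7746, q = Δφ/Δψ = 0.7025, d_rh = R√(Δφ²+q²Δλ²) = 3544.8 nmi
Excess = 3544.8 − 3425.2 = 119.6 ≈ 120 nmi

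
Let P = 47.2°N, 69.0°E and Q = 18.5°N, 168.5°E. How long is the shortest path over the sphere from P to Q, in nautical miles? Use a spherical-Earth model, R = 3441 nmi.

4969 nmi

cos σ = sin φ₁ sin φ₂ + cos φ₁ cos φ₂ cos Δλ
      = sin(47.20°)sin(18.50°) + cos(47.20°)cos(18.50°)cos(99.50°) = 0.1265
σ = 82.734° → d = Rσ = 3441·1.44399 = 4969 nmi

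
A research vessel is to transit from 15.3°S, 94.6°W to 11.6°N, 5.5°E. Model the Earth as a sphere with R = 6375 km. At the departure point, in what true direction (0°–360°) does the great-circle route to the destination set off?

N = sin Δλ·cos φ₂ = +0.9644;  D = cos φ₁ sin φ₂ − sin φ₁ cos φ₂ cos Δλ = +0.1486
initial course = atan2(N, D) = 81.24°

81.2°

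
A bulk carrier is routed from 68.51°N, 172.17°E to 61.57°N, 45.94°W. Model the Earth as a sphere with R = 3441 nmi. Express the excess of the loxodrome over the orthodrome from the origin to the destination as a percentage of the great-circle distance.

27.2%

Great circle: σ = 0.8216 rad → d_gc = Rσ = 2827.2 nmi
Rhumb: Δφ = -0.1211, Δλ = +2.4764, Δψ = -0.2889, q = Δφ/Δψ = 0.4193 → d_rh = R√(Δφ²+q²Δλ²) = 3597.5 nmi
Excess = (3597.5 − 2827.2) / 2827.2 = 770.3 / 2827.2 = 27.246% ≈ 27.2%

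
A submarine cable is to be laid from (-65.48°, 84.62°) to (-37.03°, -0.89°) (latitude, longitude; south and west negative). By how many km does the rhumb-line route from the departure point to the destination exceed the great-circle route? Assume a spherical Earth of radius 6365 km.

396 km

Great circle: cos σ = sin φ₁ sin φ₂ + cos φ₁ cos φ₂ cos Δλ,  σ = 0.9596 rad → d_gc = 6107.8 km
Rhumb line: Δψ = +0.8298, q = Δφ/Δψ = 0.5984, d_rh = R√(Δφ²+q²Δλ²) = 6503.8 km
Excess = 6503.8 − 6107.8 = 396.0 ≈ 396 km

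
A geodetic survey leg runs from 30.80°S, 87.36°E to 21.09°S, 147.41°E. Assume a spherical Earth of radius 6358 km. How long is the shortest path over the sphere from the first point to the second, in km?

Haversine: a = sin²(Δφ/2)+cos φ₁ cos φ₂ sin²(Δλ/2) = 0.20782;  σ = 2·atan2(√a,√(1−a))
σ = 54.242° → d = Rσ = 6358·0.94671 = 6019 km

6019 km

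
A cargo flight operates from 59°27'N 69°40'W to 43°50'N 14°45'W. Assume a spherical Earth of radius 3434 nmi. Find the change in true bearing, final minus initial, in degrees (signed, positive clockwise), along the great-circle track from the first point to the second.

+44.7°

Initial bearing θ₁ = atan2(sin Δλ cos φ₂, cos φ₁ sin φ₂ − sin φ₁ cos φ₂ cos Δλ) = 90.49°
Final bearing θ₂ = (initial bearing from the destination back to the start) + 180° = 135.20°
Δθ = θ₂ − θ₁ = +44.7°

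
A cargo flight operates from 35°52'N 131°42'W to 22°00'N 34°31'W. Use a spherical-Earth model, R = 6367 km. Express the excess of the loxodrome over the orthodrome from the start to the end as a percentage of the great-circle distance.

3.7%

Great circle: σ = 1.4449 rad → d_gc = Rσ = 9199.9 km
Rhumb: Δφ = -0.2420, Δλ = +1.6962, Δψ = -0.2776, q = Δφ/Δψ = 0.8717 → d_rh = R√(Δφ²+q²Δλ²) = 9539.5 km
Excess = (9539.5 − 9199.9) / 9199.9 = 339.6 / 9199.9 = 3.69% ≈ 3.7%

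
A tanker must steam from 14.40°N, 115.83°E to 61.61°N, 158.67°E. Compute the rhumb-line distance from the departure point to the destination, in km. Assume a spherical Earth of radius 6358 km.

6298 km

Rhumb course C = atan2(Δλ, Δψ) with Δψ = ln[tan(π/4+φ₂/2)/tan(π/4+φ₁/2)] = +1.1206, Δλ = +0.7477 → C = 33.71°
d = R·|Δφ| / |cos C| = 6358·0.82397 / 0.83183 = 6298 km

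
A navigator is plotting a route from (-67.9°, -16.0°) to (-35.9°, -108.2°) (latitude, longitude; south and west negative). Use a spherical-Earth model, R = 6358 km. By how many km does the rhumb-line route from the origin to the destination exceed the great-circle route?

501 km

Great circle: cos σ = sin φ₁ sin φ₂ + cos φ₁ cos φ₂ cos Δλ,  σ = 1.0103 rad → d_gc = 6423.6 km
Rhumb line: Δψ = +0.9612, q = Δφ/Δψ = 0.5811, d_rh = R√(Δφ²+q²Δλ²) = 6924.8 km
Excess = 6924.8 − 6423.6 = 501.2 ≈ 501 km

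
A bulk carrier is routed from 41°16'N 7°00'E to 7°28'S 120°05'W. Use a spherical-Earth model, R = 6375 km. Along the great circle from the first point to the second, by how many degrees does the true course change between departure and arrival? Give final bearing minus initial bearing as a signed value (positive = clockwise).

-65.3°

At departure: θ₁ = atan2(sin Δλ cos φ₂, cos φ₁ sin φ₂ − sin φ₁ cos φ₂ cos Δλ) = 290.56°
At arrival: θ₂ = atan2(sin Δλ cos φ₁, −cos φ₂ sin φ₁ + sin φ₂ cos φ₁ cos Δλ) = 225.22°
Δθ = θ₂ − θ₁ = -65.3°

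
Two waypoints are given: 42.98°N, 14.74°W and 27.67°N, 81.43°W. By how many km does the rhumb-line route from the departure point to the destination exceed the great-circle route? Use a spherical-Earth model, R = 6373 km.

130 km

Great circle: cos σ = sin φ₁ sin φ₂ + cos φ₁ cos φ₂ cos Δλ,  σ = 0.9607 rad → d_gc = 6122.3 km
Rhumb line: Δψ = -0.3295, q = Δφ/Δψ = 0.8110, d_rh = R√(Δφ²+q²Δλ²) = 6252.3 km
Excess = 6252.3 − 6122.3 = 130.0 ≈ 130 km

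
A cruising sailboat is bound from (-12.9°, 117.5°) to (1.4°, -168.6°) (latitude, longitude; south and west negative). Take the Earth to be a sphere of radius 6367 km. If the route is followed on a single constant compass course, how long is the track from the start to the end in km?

8303 km

Rhumb course C = atan2(Δλ, Δψ) with Δψ = ln[tan(π/4+φ₂/2)/tan(π/4+φ₁/2)] = +0.2515, Δλ = +1.2898 → C = 78.97°
d = R·|Δφ| / |cos C| = 6367·0.24958 / 0.19140 = 8303 km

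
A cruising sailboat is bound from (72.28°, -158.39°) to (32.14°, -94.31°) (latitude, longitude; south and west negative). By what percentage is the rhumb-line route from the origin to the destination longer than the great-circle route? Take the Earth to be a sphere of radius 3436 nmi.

3.6%

Great circle: σ = 0.9028 rad → d_gc = Rσ = 3102.07 nmi
Rhumb: Δφ = -0.7006, Δλ = +1.1184, Δψ = -1.2657, q = Δφ/Δψ = 0.5535 → d_rh = R√(Δφ²+q²Δλ²) = 3212.24 nmi
Excess = (3212.24 − 3102.07) / 3102.07 = 110.17 / 3102.07 = 3.551% ≈ 3.6%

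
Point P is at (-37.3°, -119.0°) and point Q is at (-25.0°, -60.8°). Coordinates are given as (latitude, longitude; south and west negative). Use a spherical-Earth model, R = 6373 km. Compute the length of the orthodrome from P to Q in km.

5618 km

Haversine: a = sin²(Δφ/2)+cos φ₁ cos φ₂ sin²(Δλ/2) = 0.18200;  σ = 2·atan2(√a,√(1−a))
σ = 50.505° → d = Rσ = 6373·0.88148 = 5618 km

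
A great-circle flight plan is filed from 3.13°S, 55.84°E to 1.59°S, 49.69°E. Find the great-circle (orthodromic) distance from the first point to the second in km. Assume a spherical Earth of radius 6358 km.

Haversine: a = sin²(Δφ/2)+cos φ₁ cos φ₂ sin²(Δλ/2) = 0.00305;  σ = 2·atan2(√a,√(1−a))
σ = 6.335° → d = Rσ = 6358·0.11056 = 703 km

703 km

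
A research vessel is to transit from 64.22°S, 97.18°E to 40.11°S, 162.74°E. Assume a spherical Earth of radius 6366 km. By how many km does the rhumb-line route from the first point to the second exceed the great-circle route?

Great circle: cos σ = sin φ₁ sin φ₂ + cos φ₁ cos φ₂ cos Δλ,  σ = 0.7702 rad → d_gc = 4903.2 km
Rhumb line: Δψ = +0.7093, q = Δφ/Δψ = 0.5933, d_rh = R√(Δφ²+q²Δλ²) = 5084.4 km
Excess = 5084.4 − 4903.2 = 181.2 ≈ 181 km

181 km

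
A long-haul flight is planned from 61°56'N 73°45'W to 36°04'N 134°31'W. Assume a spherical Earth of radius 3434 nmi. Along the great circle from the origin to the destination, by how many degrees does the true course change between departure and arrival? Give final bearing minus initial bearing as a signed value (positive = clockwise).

Initial bearing θ₁ = atan2(sin Δλ cos φ₂, cos φ₁ sin φ₂ − sin φ₁ cos φ₂ cos Δλ) = 264.22°
Final bearing θ₂ = (initial bearing from the destination back to the start) + 180° = 215.39°
Δθ = θ₂ − θ₁ = -48.8°

-48.8°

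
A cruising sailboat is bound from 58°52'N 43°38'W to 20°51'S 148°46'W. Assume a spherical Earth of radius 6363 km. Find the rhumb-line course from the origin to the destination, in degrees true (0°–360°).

Meridional parts: M(φ₁)=+1.2781, M(φ₂)=-0.3722 → ΔM = -1.6503;  Δλ = -1.8349 rad
tan C = Δλ / ΔM = +1.1119 → C = 228.03°

228.0°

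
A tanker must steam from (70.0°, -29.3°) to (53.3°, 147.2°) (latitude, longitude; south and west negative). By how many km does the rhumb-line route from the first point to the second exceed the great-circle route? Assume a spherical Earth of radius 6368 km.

2939 km

Great circle: cos σ = sin φ₁ sin φ₂ + cos φ₁ cos φ₂ cos Δλ,  σ = 0.9891 rad → d_gc = 6298.9 km
Rhumb line: Δψ = -0.6319, q = Δφ/Δψ = 0.4613, d_rh = R√(Δφ²+q²Δλ²) = 9237.5 km
Excess = 9237.5 − 6298.9 = 2938.6 ≈ 2939 km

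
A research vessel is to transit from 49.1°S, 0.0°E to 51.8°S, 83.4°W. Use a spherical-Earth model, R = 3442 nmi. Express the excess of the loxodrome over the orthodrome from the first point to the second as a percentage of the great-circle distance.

6.0%

Great circle: σ = 0.8756 rad → d_gc = Rσ = 3013.8 nmi
Rhumb: Δφ = -0.0471, Δλ = -1.4556, Δψ = -0.0740, q = Δφ/Δψ = 0.6365 → d_rh = R√(Δφ²+q²Δλ²) = 3193.2 nmi
Excess = (3193.2 − 3013.8) / 3013.8 = 179.4 / 3013.8 = 5.953% ≈ 6.0%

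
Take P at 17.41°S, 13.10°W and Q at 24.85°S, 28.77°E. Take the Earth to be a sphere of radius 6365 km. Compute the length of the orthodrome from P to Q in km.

4399 km

Haversine: a = sin²(Δφ/2)+cos φ₁ cos φ₂ sin²(Δλ/2) = 0.11475;  σ = 2·atan2(√a,√(1−a))
σ = 39.601° → d = Rσ = 6365·0.69117 = 4399 km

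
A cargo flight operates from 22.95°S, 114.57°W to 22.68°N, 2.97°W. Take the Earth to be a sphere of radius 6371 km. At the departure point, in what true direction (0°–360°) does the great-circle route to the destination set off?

75.5°

θ = atan2( sin Δλ·cos φ₂ ,  cos φ₁ sin φ₂ − sin φ₁ cos φ₂ cos Δλ )
  = atan2(+0.8579, +0.2226) = 75.45°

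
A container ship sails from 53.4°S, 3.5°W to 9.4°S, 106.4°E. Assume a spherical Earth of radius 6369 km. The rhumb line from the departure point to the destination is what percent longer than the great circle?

6.3%

Great circle: σ = 1.6399 rad → d_gc = Rσ = 10444.8 km
Rhumb: Δφ = +0.7679, Δλ = +1.9181, Δψ = +0.9417, q = Δφ/Δψ = 0.8155 → d_rh = R√(Δφ²+q²Δλ²) = 11098.4 km
Excess = (11098.4 − 10444.8) / 10444.8 = 653.6 / 10444.8 = 6.26% ≈ 6.3%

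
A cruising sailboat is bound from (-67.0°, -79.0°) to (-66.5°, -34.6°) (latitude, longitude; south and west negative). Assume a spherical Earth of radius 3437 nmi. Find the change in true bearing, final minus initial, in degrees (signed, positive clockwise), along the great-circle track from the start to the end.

-41.1°

At departure: θ₁ = atan2(sin Δλ cos φ₂, cos φ₁ sin φ₂ − sin φ₁ cos φ₂ cos Δλ) = 109.00°
At arrival: θ₂ = atan2(sin Δλ cos φ₁, −cos φ₂ sin φ₁ + sin φ₂ cos φ₁ cos Δλ) = 67.89°
Δθ = θ₂ − θ₁ = -41.1°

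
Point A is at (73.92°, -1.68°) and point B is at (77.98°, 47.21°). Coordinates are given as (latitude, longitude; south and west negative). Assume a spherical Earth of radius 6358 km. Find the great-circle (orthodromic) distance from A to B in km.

1344 km

cos σ = sin φ₁ sin φ₂ + cos φ₁ cos φ₂ cos Δλ
      = sin(73.92°)sin(77.98°) + cos(73.92°)cos(77.98°)cos(48.89°) = 0.9777
σ = 12.113° → d = Rσ = 6358·0.21142 = 1344 km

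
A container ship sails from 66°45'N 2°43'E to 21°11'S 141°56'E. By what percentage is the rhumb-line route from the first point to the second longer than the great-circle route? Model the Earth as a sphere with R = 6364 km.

Great circle: σ = 2.2277 rad → d_gc = Rσ = 14177.4 km
Rhumb: Δφ = -1.5347, Δλ = +2.4298, Δψ = -1.9597, q = Δφ/Δψ = 0.7832 → d_rh = R√(Δφ²+q²Δλ²) = 15558.0 km
Excess = (15558.0 − 14177.4) / 14177.4 = 1380.6 / 14177.4 = 9.74% ≈ 9.7%

9.7%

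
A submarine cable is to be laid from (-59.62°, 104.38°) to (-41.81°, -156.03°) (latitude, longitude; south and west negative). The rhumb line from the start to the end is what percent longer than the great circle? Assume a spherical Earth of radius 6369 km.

9.0%

Great circle: σ = 1.0329 rad → d_gc = Rσ = 6578.6 km
Rhumb: Δφ = +0.3108, Δλ = +1.7382, Δψ = +0.4991, q = Δφ/Δψ = 0.6229 → d_rh = R√(Δφ²+q²Δλ²) = 7173.9 km
Excess = (7173.9 − 6578.6) / 6578.6 = 595.3 / 6578.6 = 9.049% ≈ 9.0%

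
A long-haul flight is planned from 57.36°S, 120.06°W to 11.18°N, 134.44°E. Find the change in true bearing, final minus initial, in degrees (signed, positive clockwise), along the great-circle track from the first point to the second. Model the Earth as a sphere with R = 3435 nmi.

At departure: θ₁ = atan2(sin Δλ cos φ₂, cos φ₁ sin φ₂ − sin φ₁ cos φ₂ cos Δλ) = 262.99°
At arrival: θ₂ = atan2(sin Δλ cos φ₁, −cos φ₂ sin φ₁ + sin φ₂ cos φ₁ cos Δλ) = 326.93°
Δθ = θ₂ − θ₁ = +63.9°

+63.9°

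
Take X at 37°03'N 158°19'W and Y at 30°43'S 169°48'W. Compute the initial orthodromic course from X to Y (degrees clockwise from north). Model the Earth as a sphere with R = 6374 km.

190.6°

θ = atan2( sin Δλ·cos φ₂ ,  cos φ₁ sin φ₂ − sin φ₁ cos φ₂ cos Δλ )
  = atan2(-0.1712, -0.9153) = 190.59°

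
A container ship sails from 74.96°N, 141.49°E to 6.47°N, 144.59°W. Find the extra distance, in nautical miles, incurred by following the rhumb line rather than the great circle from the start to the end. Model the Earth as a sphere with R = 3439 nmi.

181 nmi

Great circle: cos σ = sin φ₁ sin φ₂ + cos φ₁ cos φ₂ cos Δλ,  σ = 1.3896 rad → d_gc = 4778.7 nmi
Rhumb line: Δψ = -1.9117, q = Δφ/Δψ = 0.6253, d_rh = R√(Δφ²+q²Δλ²) = 4959.4 nmi
Excess = 4959.4 − 4778.7 = 180.7 ≈ 181 nmi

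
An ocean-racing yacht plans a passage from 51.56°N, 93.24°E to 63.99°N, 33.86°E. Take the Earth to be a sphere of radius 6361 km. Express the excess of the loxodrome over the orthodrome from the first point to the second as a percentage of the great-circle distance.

Great circle: σ = 0.5683 rad → d_gc = Rσ = 3615.3 km
Rhumb: Δφ = +0.2169, Δλ = -1.0364, Δψ = +0.4118, q = Δφ/Δψ = 0.5269 → d_rh = R√(Δφ²+q²Δλ²) = 3737.4 km
Excess = (3737.4 − 3615.3) / 3615.3 = 122.1 / 3615.3 = 3.38% ≈ 3.4%

3.4%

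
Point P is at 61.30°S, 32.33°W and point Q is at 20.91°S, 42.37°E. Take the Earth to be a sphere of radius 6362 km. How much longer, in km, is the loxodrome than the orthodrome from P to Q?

Great circle: cos σ = sin φ₁ sin φ₂ + cos φ₁ cos φ₂ cos Δλ,  σ = 1.1247 rad → d_gc = 7155.5 km
Rhumb line: Δψ = +0.9899, q = Δφ/Δψ = 0.7121, d_rh = R√(Δφ²+q²Δλ²) = 7416.3 km
Excess = 7416.3 − 7155.5 = 260.8 ≈ 261 km

261 km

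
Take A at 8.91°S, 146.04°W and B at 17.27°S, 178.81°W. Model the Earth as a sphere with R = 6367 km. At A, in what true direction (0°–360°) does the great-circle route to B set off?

251.9°

N = sin Δλ·cos φ₂ = -0.5169;  D = cos φ₁ sin φ₂ − sin φ₁ cos φ₂ cos Δλ = -0.1689
initial course = atan2(N, D) = 251.90°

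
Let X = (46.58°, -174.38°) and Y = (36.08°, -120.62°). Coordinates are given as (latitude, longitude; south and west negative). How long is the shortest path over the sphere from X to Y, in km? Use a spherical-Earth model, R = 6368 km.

cos σ = sin φ₁ sin φ₂ + cos φ₁ cos φ₂ cos Δλ
      = sin(46.58°)sin(36.08°) + cos(46.58°)cos(36.08°)cos(53.76°) = 0.7561
σ = 40.874° → d = Rσ = 6368·0.71339 = 4543 km

4543 km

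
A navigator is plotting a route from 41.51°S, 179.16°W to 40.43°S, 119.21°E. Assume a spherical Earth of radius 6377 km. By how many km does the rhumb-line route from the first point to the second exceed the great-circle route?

Great circle: cos σ = sin φ₁ sin φ₂ + cos φ₁ cos φ₂ cos Δλ,  σ = 0.7945 rad → d_gc = 5066.4 km
Rhumb line: Δψ = +0.0250, q = Δφ/Δψ = 0.7550, d_rh = R√(Δφ²+q²Δλ²) = 5180.4 km
Excess = 5180.4 − 5066.4 = 114.0 ≈ 114 km

114 km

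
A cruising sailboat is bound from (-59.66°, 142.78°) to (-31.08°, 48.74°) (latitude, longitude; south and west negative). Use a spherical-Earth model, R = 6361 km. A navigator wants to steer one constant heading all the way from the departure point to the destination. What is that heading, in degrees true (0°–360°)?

294.1°

Meridional parts: M(φ₁)=-1.3052, M(φ₂)=-0.5712 → ΔM = +0.7340;  Δλ = -1.6413 rad
tan C = Δλ / ΔM = -2.2362 → C = 294.09°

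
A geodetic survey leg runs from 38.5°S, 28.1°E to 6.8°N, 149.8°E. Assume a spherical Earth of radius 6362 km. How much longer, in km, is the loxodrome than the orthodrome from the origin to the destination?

372 km

Great circle: cos σ = sin φ₁ sin φ₂ + cos φ₁ cos φ₂ cos Δλ,  σ = 2.0738 rad → d_gc = 13193.5 km
Rhumb line: Δψ = +0.8481, q = Δφ/Δψ = 0.9323, d_rh = R√(Δφ²+q²Δλ²) = 13565.3 km
Excess = 13565.3 − 13193.5 = 371.8 ≈ 372 km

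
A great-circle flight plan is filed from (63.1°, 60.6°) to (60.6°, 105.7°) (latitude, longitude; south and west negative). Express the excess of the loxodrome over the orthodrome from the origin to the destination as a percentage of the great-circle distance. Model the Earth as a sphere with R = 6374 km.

Great circle: σ = 0.3661 rad → d_gc = Rσ = 2333.7 km
Rhumb: Δφ = -0.0436, Δλ = +0.7871, Δψ = -0.0925, q = Δφ/Δψ = 0.4715 → d_rh = R√(Δφ²+q²Δλ²) = 2381.8 km
Excess = (2381.8 − 2333.7) / 2333.7 = 48.1 / 2333.7 = 2.06% ≈ 2.1%

2.1%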